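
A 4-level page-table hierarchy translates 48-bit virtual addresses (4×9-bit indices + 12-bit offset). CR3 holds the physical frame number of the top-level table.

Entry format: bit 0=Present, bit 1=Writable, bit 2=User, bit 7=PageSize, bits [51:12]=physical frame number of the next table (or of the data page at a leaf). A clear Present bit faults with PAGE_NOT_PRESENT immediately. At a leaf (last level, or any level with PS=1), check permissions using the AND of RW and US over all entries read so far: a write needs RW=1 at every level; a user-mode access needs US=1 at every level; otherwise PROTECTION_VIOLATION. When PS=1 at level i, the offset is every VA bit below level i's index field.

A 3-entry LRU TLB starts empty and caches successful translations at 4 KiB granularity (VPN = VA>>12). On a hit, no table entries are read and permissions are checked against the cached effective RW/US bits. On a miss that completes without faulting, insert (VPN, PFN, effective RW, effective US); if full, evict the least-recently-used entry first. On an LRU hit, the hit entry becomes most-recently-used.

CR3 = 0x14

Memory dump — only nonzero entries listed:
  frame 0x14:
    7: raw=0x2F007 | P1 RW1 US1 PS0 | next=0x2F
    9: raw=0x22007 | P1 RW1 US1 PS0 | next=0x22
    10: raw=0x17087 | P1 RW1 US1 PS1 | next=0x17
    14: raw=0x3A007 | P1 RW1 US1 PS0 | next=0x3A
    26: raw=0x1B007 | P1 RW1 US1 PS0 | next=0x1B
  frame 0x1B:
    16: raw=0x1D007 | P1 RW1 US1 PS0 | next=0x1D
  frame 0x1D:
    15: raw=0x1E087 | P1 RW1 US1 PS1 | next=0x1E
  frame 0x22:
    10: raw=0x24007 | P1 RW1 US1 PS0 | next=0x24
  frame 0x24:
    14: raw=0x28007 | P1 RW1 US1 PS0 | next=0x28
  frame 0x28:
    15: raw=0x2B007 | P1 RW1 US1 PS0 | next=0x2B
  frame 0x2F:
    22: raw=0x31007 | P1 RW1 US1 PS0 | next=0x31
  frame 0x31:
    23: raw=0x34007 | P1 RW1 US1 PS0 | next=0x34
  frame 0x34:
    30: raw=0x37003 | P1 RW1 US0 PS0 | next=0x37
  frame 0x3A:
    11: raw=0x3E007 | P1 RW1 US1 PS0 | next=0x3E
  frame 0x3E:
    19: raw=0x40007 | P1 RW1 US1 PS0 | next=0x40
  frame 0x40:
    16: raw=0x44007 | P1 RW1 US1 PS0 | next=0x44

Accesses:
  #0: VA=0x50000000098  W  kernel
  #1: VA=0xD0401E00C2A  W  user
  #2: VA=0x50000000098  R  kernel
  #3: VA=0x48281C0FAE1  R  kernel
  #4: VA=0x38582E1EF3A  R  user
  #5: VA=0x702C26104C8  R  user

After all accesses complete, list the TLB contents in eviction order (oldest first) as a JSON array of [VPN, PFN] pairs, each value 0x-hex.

Per-access translation:
#0 VA=0x50000000098 (w,kernel):
  L0 @0x14[10] → 0x17087  P=1,RW=1,US=1,PS=1
  ✓ 0x17098 (huge @L0)  — 1 lookups
#1 VA=0xD0401E00C2A (w,user):
  L0 @0x14[26] → 0x1B007  P=1,RW=1,US=1,PS=0
  L1 @0x1B[16] → 0x1D007  P=1,RW=1,US=1,PS=0
  L2 @0x1D[15] → 0x1E087  P=1,RW=1,US=1,PS=1
  ✓ 0x1EC2A (huge @L2)  — 3 lookups
#2 VA=0x50000000098 (r,kernel):
  TLB hit vpn=0x50000000 → PA=0x17098
#3 VA=0x48281C0FAE1 (r,kernel):
  L0 @0x14[9] → 0x22007  P=1,RW=1,US=1,PS=0
  L1 @0x22[10] → 0x24007  P=1,RW=1,US=1,PS=0
  L2 @0x24[14] → 0x28007  P=1,RW=1,US=1,PS=0
  L3 @0x28[15] → 0x2B007  P=1,RW=1,US=1,PS=0
  ✓ 0x2BAE1  — 4 lookups
#4 VA=0x38582E1EF3A (r,user):
  L0 @0x14[7] → 0x2F007  P=1,RW=1,US=1,PS=0
  L1 @0x2F[22] → 0x31007  P=1,RW=1,US=1,PS=0
  L2 @0x31[23] → 0x34007  P=1,RW=1,US=1,PS=0
  L3 @0x34[30] → 0x37003  P=1,RW=1,US=0,PS=0
  ✗ PROTECTION_VIOLATION  [4 reads]
#5 VA=0x702C26104C8 (r,user):
  L0 @0x14[14] → 0x3A007  P=1,RW=1,US=1,PS=0
  L1 @0x3A[11] → 0x3E007  P=1,RW=1,US=1,PS=0
  L2 @0x3E[19] → 0x40007  P=1,RW=1,US=1,PS=0
  L3 @0x40[16] → 0x44007  P=1,RW=1,US=1,PS=0
  ✓ 0x444C8  — 4 lookups

TLB: [["0x50000000", "0x17"], ["0x48281C0F", "0x2B"], ["0x702C2610", "0x44"]]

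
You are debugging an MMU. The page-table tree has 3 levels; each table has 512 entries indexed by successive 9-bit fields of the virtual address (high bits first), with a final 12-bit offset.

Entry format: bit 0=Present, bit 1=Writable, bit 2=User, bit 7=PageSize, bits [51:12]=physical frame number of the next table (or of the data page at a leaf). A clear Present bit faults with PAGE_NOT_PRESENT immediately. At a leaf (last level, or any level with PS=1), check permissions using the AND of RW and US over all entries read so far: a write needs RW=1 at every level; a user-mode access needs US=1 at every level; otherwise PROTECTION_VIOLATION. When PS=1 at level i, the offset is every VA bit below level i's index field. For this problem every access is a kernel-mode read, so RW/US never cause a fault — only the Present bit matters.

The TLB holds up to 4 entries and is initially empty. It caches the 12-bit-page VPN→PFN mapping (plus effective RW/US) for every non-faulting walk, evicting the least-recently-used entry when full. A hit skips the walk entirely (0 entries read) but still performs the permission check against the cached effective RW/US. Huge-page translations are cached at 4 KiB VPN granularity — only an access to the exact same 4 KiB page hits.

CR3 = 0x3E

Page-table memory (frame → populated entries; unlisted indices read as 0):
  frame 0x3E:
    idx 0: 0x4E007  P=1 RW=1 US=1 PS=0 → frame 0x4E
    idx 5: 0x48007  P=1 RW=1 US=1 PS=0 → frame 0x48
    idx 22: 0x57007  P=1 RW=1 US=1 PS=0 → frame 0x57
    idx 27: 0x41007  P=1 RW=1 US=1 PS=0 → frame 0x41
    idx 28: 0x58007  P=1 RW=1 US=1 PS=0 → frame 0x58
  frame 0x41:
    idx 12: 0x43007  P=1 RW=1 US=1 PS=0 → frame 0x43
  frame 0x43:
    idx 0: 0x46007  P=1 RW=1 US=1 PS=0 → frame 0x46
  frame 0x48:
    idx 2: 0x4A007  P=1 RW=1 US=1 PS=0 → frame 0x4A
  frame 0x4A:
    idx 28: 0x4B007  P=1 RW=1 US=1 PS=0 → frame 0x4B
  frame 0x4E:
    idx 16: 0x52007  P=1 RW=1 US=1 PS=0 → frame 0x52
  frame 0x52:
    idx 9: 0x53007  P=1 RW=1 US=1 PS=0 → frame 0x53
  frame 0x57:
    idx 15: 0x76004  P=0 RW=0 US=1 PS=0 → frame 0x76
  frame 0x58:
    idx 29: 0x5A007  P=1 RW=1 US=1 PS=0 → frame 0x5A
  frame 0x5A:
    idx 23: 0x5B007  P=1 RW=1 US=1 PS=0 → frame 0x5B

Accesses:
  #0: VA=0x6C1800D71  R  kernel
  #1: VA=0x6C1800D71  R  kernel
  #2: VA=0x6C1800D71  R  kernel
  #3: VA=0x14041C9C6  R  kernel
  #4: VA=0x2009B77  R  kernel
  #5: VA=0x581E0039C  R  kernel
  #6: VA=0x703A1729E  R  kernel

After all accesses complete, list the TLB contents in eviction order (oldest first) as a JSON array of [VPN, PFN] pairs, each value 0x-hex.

Trace:
#0 VA=0x6C1800D71 (r,kernel):
  L0 @0x3E[27] → 0x41007  P=1,RW=1,US=1,PS=0
  L1 @0x41[12] → 0x43007  P=1,RW=1,US=1,PS=0
  L2 @0x43[0] → 0x46007  P=1,RW=1,US=1,PS=0
  ⇒ phys 0x46D71  [3 reads]
#1 VA=0x6C1800D71 (r,kernel):
  TLB hit vpn=0x6C1800 → PA=0x46D71
#2 VA=0x6C1800D71 (r,kernel):
  TLB hit vpn=0x6C1800 → PA=0x46D71
#3 VA=0x14041C9C6 (r,kernel):
  L0 @0x3E[5] → 0x48007  P=1,RW=1,US=1,PS=0
  L1 @0x48[2] → 0x4A007  P=1,RW=1,US=1,PS=0
  L2 @0x4A[28] → 0x4B007  P=1,RW=1,US=1,PS=0
  ⇒ phys 0x4B9C6  [3 reads]
#4 VA=0x2009B77 (r,kernel):
  L0 @0x3E[0] → 0x4E007  P=1,RW=1,US=1,PS=0
  L1 @0x4E[16] → 0x52007  P=1,RW=1,US=1,PS=0
  L2 @0x52[9] → 0x53007  P=1,RW=1,US=1,PS=0
  ⇒ phys 0x53B77  [3 reads]
#5 VA=0x581E0039C (r,kernel):
  L0 @0x3E[22] → 0x57007  P=1,RW=1,US=1,PS=0
  L1 @0x57[15] → 0x76004  P=0,RW=0,US=1,PS=0
  ⇒ fault: PAGE_NOT_PRESENT  — 2 lookups
#6 VA=0x703A1729E (r,kernel):
  L0 @0x3E[28] → 0x58007  P=1,RW=1,US=1,PS=0
  L1 @0x58[29] → 0x5A007  P=1,RW=1,US=1,PS=0
  L2 @0x5A[23] → 0x5B007  P=1,RW=1,US=1,PS=0
  ⇒ phys 0x5B29E  [3 reads]

TLB: [["0x6C1800", "0x46"], ["0x14041C", "0x4B"], ["0x2009", "0x53"], ["0x703A17", "0x5B"]]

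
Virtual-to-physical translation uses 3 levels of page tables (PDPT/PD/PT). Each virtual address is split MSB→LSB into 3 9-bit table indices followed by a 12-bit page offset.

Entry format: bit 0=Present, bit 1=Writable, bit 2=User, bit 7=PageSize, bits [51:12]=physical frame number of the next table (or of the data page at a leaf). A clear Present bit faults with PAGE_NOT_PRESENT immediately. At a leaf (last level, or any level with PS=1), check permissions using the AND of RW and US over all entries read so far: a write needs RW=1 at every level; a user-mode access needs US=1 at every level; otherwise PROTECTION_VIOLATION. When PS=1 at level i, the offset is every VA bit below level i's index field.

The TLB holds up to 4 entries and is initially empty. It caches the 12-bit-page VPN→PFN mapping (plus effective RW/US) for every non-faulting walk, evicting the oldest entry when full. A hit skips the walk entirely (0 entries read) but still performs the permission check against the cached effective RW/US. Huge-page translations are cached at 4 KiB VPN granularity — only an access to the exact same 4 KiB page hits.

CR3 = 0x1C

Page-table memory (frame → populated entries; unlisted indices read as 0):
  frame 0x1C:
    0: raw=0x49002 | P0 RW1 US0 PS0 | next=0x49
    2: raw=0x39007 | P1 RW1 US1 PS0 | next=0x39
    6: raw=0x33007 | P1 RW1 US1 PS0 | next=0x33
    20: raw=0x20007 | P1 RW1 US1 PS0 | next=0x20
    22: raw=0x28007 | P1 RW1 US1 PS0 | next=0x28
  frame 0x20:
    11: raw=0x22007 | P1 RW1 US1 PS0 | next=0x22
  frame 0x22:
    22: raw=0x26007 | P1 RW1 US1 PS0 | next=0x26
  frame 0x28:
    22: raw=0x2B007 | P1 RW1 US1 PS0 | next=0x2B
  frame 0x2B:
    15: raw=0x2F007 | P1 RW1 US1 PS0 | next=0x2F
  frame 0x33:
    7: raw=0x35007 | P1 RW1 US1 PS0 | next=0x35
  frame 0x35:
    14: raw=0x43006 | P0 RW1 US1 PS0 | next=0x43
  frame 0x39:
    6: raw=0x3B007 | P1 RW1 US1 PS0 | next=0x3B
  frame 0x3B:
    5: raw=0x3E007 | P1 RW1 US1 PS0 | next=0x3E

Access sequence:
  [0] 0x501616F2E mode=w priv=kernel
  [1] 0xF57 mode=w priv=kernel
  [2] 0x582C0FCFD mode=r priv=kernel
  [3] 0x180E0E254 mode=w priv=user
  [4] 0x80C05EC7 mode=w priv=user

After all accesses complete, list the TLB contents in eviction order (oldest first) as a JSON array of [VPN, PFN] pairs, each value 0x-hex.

Per-access translation:
#0 VA=0x501616F2E (w,kernel):
  lvl0: tbl 0x1C, slot 20 ⇒ 0x20007 (P1/RW1/US1/PS0)
  lvl1: tbl 0x20, slot 11 ⇒ 0x22007 (P1/RW1/US1/PS0)
  lvl2: tbl 0x22, slot 22 ⇒ 0x26007 (P1/RW1/US1/PS0)
  → PA=0x26F2E  (3 entries read)
#1 VA=0xF57 (w,kernel):
  lvl0: tbl 0x1C, slot 0 ⇒ 0x49002 (P0/RW1/US0/PS0)
  ⇒ fault: PAGE_NOT_PRESENT  — 1 lookups
#2 VA=0x582C0FCFD (r,kernel):
  lvl0: tbl 0x1C, slot 22 ⇒ 0x28007 (P1/RW1/US1/PS0)
  lvl1: tbl 0x28, slot 22 ⇒ 0x2B007 (P1/RW1/US1/PS0)
  lvl2: tbl 0x2B, slot 15 ⇒ 0x2F007 (P1/RW1/US1/PS0)
  → PA=0x2FCFD  (3 entries read)
#3 VA=0x180E0E254 (w,user):
  lvl0: tbl 0x1C, slot 6 ⇒ 0x33007 (P1/RW1/US1/PS0)
  lvl1: tbl 0x33, slot 7 ⇒ 0x35007 (P1/RW1/US1/PS0)
  lvl2: tbl 0x35, slot 14 ⇒ 0x43006 (P0/RW1/US1/PS0)
  ⇒ fault: PAGE_NOT_PRESENT  — 3 lookups
#4 VA=0x80C05EC7 (w,user):
  lvl0: tbl 0x1C, slot 2 ⇒ 0x39007 (P1/RW1/US1/PS0)
  lvl1: tbl 0x39, slot 6 ⇒ 0x3B007 (P1/RW1/US1/PS0)
  lvl2: tbl 0x3B, slot 5 ⇒ 0x3E007 (P1/RW1/US1/PS0)
  → PA=0x3EEC7  (3 entries read)

TLB: [["0x501616", "0x26"], ["0x582C0F", "0x2F"], ["0x80C05", "0x3E"]]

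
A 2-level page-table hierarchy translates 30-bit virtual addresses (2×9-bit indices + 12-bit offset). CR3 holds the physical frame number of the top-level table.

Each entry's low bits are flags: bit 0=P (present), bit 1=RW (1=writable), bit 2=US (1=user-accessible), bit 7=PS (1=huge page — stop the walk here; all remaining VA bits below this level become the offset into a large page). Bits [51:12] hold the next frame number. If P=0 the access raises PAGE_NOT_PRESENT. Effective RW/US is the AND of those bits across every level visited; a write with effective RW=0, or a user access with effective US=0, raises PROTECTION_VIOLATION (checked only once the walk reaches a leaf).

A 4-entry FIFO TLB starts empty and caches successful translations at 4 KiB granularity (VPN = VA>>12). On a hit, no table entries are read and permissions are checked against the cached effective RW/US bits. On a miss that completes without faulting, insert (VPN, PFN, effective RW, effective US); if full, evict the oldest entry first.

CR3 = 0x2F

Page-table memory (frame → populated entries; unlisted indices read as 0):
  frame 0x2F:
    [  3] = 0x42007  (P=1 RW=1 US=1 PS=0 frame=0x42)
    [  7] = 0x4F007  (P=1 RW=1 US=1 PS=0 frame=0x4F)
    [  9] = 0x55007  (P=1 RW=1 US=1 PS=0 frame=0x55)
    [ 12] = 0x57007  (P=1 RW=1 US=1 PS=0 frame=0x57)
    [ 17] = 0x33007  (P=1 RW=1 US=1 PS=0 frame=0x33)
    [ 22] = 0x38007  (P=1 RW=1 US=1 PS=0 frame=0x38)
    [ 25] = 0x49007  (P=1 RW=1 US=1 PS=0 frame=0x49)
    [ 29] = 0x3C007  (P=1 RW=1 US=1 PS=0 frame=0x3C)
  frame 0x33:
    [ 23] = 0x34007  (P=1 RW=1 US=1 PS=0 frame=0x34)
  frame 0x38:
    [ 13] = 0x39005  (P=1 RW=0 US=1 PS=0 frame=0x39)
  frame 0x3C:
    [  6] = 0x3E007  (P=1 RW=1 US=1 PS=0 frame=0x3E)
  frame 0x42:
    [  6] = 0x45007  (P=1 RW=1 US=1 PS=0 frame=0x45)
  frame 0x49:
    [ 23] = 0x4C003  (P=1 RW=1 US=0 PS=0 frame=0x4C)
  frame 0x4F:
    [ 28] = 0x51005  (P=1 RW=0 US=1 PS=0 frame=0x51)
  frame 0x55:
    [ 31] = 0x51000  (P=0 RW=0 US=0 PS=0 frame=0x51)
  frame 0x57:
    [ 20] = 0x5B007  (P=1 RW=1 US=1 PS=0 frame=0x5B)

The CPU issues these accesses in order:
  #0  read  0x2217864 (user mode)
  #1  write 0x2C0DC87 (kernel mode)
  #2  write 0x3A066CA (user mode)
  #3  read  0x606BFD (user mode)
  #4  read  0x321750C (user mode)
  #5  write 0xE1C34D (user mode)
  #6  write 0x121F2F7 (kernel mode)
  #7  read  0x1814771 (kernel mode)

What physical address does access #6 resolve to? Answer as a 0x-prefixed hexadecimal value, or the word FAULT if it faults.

Walk each access:
#0 VA=0x2217864 (r,user):
  lvl0: tbl 0x2F, slot 17 ⇒ 0x33007 (P1/RW1/US1/PS0)
  lvl1: tbl 0x33, slot 23 ⇒ 0x34007 (P1/RW1/US1/PS0)
  ✓ 0x34864  — 2 lookups
#1 VA=0x2C0DC87 (w,kernel):
  lvl0: tbl 0x2F, slot 22 ⇒ 0x38007 (P1/RW1/US1/PS0)
  lvl1: tbl 0x38, slot 13 ⇒ 0x39005 (P1/RW0/US1/PS0)
  ⇒ fault: PROTECTION_VIOLATION  — 2 lookups
#2 VA=0x3A066CA (w,user):
  lvl0: tbl 0x2F, slot 29 ⇒ 0x3C007 (P1/RW1/US1/PS0)
  lvl1: tbl 0x3C, slot 6 ⇒ 0x3E007 (P1/RW1/US1/PS0)
  ✓ 0x3E6CA  — 2 lookups
#3 VA=0x606BFD (r,user):
  lvl0: tbl 0x2F, slot 3 ⇒ 0x42007 (P1/RW1/US1/PS0)
  lvl1: tbl 0x42, slot 6 ⇒ 0x45007 (P1/RW1/US1/PS0)
  ✓ 0x45BFD  — 2 lookups
#4 VA=0x321750C (r,user):
  lvl0: tbl 0x2F, slot 25 ⇒ 0x49007 (P1/RW1/US1/PS0)
  lvl1: tbl 0x49, slot 23 ⇒ 0x4C003 (P1/RW1/US0/PS0)
  ⇒ fault: PROTECTION_VIOLATION  — 2 lookups
#5 VA=0xE1C34D (w,user):
  lvl0: tbl 0x2F, slot 7 ⇒ 0x4F007 (P1/RW1/US1/PS0)
  lvl1: tbl 0x4F, slot 28 ⇒ 0x51005 (P1/RW0/US1/PS0)
  ⇒ fault: PROTECTION_VIOLATION  — 2 lookups
#6 VA=0x121F2F7 (w,kernel):
  lvl0: tbl 0x2F, slot 9 ⇒ 0x55007 (P1/RW1/US1/PS0)
  lvl1: tbl 0x55, slot 31 ⇒ 0x51000 (P0/RW0/US0/PS0)
  ⇒ fault: PAGE_NOT_PRESENT  — 2 lookups
#7 VA=0x1814771 (r,kernel):
  lvl0: tbl 0x2F, slot 12 ⇒ 0x57007 (P1/RW1/US1/PS0)
  lvl1: tbl 0x57, slot 20 ⇒ 0x5B007 (P1/RW1/US1/PS0)
  ✓ 0x5B771  — 2 lookups

Access #6 PA: FAULT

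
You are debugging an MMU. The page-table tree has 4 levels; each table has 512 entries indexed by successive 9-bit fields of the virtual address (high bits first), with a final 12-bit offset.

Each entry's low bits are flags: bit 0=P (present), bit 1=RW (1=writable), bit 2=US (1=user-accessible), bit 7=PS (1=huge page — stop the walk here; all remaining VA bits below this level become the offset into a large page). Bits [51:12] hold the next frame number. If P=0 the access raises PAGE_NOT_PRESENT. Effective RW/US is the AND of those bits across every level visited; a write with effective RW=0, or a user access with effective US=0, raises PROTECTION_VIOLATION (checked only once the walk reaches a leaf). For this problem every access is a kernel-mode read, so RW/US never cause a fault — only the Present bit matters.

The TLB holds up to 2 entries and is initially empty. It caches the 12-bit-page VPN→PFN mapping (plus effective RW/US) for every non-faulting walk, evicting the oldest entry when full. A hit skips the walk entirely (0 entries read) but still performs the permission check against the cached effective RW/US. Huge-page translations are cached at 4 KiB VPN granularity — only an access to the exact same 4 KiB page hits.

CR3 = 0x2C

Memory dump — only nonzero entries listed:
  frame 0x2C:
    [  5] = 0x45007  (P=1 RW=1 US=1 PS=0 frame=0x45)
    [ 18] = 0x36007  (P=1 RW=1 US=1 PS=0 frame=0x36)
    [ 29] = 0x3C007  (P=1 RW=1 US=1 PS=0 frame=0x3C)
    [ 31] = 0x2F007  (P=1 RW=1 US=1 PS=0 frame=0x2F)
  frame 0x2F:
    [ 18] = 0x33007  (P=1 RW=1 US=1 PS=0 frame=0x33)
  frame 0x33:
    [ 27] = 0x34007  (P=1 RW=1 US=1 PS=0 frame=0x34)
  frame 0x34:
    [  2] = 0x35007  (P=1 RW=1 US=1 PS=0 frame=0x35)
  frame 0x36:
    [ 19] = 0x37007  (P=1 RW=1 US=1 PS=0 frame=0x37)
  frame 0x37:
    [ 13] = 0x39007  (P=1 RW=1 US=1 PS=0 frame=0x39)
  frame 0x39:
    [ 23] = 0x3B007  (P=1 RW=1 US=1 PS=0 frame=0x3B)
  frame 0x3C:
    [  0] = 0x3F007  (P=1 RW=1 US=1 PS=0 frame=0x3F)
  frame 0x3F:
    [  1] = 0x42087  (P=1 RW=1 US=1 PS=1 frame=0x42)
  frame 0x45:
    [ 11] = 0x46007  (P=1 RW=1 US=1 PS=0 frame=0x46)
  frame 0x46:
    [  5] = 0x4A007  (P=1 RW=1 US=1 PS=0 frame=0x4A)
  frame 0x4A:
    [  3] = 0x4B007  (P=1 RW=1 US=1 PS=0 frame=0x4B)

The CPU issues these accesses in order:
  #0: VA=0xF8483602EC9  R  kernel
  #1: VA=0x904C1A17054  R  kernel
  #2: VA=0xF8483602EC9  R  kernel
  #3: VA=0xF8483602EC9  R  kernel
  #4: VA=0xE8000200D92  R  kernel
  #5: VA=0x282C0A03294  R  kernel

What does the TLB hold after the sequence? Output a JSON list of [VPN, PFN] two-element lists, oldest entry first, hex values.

Per-access translation:
#0 VA=0xF8483602EC9 (r,kernel):
  lvl0: tbl 0x2C, slot 31 ⇒ 0x2F007 (P1/RW1/US1/PS0)
  lvl1: tbl 0x2F, slot 18 ⇒ 0x33007 (P1/RW1/US1/PS0)
  lvl2: tbl 0x33, slot 27 ⇒ 0x34007 (P1/RW1/US1/PS0)
  lvl3: tbl 0x34, slot 2 ⇒ 0x35007 (P1/RW1/US1/PS0)
  → PA=0x35EC9  (4 entries read)
#1 VA=0x904C1A17054 (r,kernel):
  lvl0: tbl 0x2C, slot 18 ⇒ 0x36007 (P1/RW1/US1/PS0)
  lvl1: tbl 0x36, slot 19 ⇒ 0x37007 (P1/RW1/US1/PS0)
  lvl2: tbl 0x37, slot 13 ⇒ 0x39007 (P1/RW1/US1/PS0)
  lvl3: tbl 0x39, slot 23 ⇒ 0x3B007 (P1/RW1/US1/PS0)
  → PA=0x3B054  (4 entries read)
#2 VA=0xF8483602EC9 (r,kernel):
  TLB hit vpn=0xF8483602 → PA=0x35EC9
#3 VA=0xF8483602EC9 (r,kernel):
  TLB hit vpn=0xF8483602 → PA=0x35EC9
#4 VA=0xE8000200D92 (r,kernel):
  lvl0: tbl 0x2C, slot 29 ⇒ 0x3C007 (P1/RW1/US1/PS0)
  lvl1: tbl 0x3C, slot 0 ⇒ 0x3F007 (P1/RW1/US1/PS0)
  lvl2: tbl 0x3F, slot 1 ⇒ 0x42087 (P1/RW1/US1/PS1)
  → PA=0x42D92 (huge @L2)  (3 entries read)
#5 VA=0x282C0A03294 (r,kernel):
  lvl0: tbl 0x2C, slot 5 ⇒ 0x45007 (P1/RW1/US1/PS0)
  lvl1: tbl 0x45, slot 11 ⇒ 0x46007 (P1/RW1/US1/PS0)
  lvl2: tbl 0x46, slot 5 ⇒ 0x4A007 (P1/RW1/US1/PS0)
  lvl3: tbl 0x4A, slot 3 ⇒ 0x4B007 (P1/RW1/US1/PS0)
  → PA=0x4B294  (4 entries read)

TLB: [["0xE8000200", "0x42"], ["0x282C0A03", "0x4B"]]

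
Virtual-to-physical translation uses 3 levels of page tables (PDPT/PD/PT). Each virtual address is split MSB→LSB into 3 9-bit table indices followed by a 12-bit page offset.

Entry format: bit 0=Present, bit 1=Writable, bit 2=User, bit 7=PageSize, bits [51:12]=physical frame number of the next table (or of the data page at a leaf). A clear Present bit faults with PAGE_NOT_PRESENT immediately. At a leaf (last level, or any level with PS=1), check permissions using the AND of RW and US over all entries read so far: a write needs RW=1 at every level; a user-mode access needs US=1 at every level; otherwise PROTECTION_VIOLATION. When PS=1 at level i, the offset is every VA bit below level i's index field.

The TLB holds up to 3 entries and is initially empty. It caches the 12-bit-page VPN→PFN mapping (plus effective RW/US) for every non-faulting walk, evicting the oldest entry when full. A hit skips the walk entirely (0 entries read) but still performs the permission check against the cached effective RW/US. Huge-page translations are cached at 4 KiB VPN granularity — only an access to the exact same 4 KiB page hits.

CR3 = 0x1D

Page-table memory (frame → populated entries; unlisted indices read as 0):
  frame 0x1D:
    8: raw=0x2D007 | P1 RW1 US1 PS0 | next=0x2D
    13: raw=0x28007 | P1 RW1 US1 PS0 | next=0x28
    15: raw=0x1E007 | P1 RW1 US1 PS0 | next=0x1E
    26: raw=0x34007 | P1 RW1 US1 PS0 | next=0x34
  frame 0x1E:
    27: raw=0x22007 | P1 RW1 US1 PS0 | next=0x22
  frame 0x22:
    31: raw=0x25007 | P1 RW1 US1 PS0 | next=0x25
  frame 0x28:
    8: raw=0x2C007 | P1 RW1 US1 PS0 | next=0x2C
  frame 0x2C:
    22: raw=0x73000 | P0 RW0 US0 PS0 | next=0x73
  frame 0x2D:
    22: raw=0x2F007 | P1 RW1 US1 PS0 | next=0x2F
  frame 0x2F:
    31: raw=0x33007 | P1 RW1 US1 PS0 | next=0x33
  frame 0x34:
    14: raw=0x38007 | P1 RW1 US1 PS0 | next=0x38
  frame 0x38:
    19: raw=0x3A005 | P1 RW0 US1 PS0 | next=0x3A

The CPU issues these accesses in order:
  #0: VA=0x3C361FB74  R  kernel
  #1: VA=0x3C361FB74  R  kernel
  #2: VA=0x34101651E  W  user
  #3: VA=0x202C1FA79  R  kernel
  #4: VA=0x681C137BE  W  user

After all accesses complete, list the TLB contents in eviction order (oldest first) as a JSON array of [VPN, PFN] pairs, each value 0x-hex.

Per-access translation:
#0 VA=0x3C361FB74 (r,kernel):
  lvl0: tbl 0x1D, slot 15 ⇒ 0x1E007 (P1/RW1/US1/PS0)
  lvl1: tbl 0x1E, slot 27 ⇒ 0x22007 (P1/RW1/US1/PS0)
  lvl2: tbl 0x22, slot 31 ⇒ 0x25007 (P1/RW1/US1/PS0)
  ✓ 0x25B74  — 3 lookups
#1 VA=0x3C361FB74 (r,kernel):
  TLB hit vpn=0x3C361F → PA=0x25B74
#2 VA=0x34101651E (w,user):
  lvl0: tbl 0x1D, slot 13 ⇒ 0x28007 (P1/RW1/US1/PS0)
  lvl1: tbl 0x28, slot 8 ⇒ 0x2C007 (P1/RW1/US1/PS0)
  lvl2: tbl 0x2C, slot 22 ⇒ 0x73000 (P0/RW0/US0/PS0)
  ⇒ fault: PAGE_NOT_PRESENT  — 3 lookups
#3 VA=0x202C1FA79 (r,kernel):
  lvl0: tbl 0x1D, slot 8 ⇒ 0x2D007 (P1/RW1/US1/PS0)
  lvl1: tbl 0x2D, slot 22 ⇒ 0x2F007 (P1/RW1/US1/PS0)
  lvl2: tbl 0x2F, slot 31 ⇒ 0x33007 (P1/RW1/US1/PS0)
  ✓ 0x33A79  — 3 lookups
#4 VA=0x681C137BE (w,user):
  lvl0: tbl 0x1D, slot 26 ⇒ 0x34007 (P1/RW1/US1/PS0)
  lvl1: tbl 0x34, slot 14 ⇒ 0x38007 (P1/RW1/US1/PS0)
  lvl2: tbl 0x38, slot 19 ⇒ 0x3A005 (P1/RW0/US1/PS0)
  ⇒ fault: PROTECTION_VIOLATION  — 3 lookups

TLB: [["0x3C361F", "0x25"], ["0x202C1F", "0x33"]]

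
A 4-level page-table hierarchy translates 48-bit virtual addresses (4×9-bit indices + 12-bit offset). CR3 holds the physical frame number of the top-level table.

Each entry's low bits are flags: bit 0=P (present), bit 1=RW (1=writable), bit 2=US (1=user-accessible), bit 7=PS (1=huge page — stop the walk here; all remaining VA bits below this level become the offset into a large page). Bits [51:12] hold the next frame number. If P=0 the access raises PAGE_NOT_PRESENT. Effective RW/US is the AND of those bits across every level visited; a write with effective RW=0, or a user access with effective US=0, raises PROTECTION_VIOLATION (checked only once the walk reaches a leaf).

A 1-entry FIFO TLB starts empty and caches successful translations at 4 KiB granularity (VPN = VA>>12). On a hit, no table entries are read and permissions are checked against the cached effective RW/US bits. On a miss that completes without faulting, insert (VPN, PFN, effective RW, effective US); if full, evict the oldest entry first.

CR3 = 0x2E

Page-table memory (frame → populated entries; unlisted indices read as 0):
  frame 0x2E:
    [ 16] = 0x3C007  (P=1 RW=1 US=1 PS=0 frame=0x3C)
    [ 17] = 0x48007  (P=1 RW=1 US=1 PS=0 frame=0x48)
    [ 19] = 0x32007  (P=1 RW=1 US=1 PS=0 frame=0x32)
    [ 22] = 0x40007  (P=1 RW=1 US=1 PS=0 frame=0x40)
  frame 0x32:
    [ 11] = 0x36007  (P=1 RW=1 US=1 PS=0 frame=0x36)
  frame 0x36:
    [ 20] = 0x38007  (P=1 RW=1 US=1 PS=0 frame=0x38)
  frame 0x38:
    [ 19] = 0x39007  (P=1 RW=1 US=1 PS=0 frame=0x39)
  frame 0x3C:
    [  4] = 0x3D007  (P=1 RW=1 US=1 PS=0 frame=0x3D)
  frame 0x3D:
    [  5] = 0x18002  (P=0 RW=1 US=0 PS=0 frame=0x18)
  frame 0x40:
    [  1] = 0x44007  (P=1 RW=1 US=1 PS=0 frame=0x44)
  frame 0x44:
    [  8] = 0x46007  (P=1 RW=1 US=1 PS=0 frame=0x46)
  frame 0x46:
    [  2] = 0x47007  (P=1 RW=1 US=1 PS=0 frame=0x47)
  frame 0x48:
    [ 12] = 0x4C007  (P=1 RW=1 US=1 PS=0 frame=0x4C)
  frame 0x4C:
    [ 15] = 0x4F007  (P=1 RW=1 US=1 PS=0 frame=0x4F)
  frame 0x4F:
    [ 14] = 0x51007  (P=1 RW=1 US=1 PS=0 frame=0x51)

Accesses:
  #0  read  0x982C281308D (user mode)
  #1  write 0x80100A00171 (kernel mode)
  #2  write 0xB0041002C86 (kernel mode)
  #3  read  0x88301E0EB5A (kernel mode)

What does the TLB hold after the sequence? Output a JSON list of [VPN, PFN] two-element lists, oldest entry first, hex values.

Per-access translation:
#0 VA=0x982C281308D (r,user):
  L0 @0x2E[19] → 0x32007  P=1,RW=1,US=1,PS=0
  L1 @0x32[11] → 0x36007  P=1,RW=1,US=1,PS=0
  L2 @0x36[20] → 0x38007  P=1,RW=1,US=1,PS=0
  L3 @0x38[19] → 0x39007  P=1,RW=1,US=1,PS=0
  ⇒ phys 0x3908D  [4 reads]
#1 VA=0x80100A00171 (w,kernel):
  L0 @0x2E[16] → 0x3C007  P=1,RW=1,US=1,PS=0
  L1 @0x3C[4] → 0x3D007  P=1,RW=1,US=1,PS=0
  L2 @0x3D[5] → 0x18002  P=0,RW=1,US=0,PS=0
  → PAGE_NOT_PRESENT  (3 entries read)
#2 VA=0xB0041002C86 (w,kernel):
  L0 @0x2E[22] → 0x40007  P=1,RW=1,US=1,PS=0
  L1 @0x40[1] → 0x44007  P=1,RW=1,US=1,PS=0
  L2 @0x44[8] → 0x46007  P=1,RW=1,US=1,PS=0
  L3 @0x46[2] → 0x47007  P=1,RW=1,US=1,PS=0
  ⇒ phys 0x47C86  [4 reads]
#3 VA=0x88301E0EB5A (r,kernel):
  L0 @0x2E[17] → 0x48007  P=1,RW=1,US=1,PS=0
  L1 @0x48[12] → 0x4C007  P=1,RW=1,US=1,PS=0
  L2 @0x4C[15] → 0x4F007  P=1,RW=1,US=1,PS=0
  L3 @0x4F[14] → 0x51007  P=1,RW=1,US=1,PS=0
  ⇒ phys 0x51B5A  [4 reads]

TLB: [["0x88301E0E", "0x51"]]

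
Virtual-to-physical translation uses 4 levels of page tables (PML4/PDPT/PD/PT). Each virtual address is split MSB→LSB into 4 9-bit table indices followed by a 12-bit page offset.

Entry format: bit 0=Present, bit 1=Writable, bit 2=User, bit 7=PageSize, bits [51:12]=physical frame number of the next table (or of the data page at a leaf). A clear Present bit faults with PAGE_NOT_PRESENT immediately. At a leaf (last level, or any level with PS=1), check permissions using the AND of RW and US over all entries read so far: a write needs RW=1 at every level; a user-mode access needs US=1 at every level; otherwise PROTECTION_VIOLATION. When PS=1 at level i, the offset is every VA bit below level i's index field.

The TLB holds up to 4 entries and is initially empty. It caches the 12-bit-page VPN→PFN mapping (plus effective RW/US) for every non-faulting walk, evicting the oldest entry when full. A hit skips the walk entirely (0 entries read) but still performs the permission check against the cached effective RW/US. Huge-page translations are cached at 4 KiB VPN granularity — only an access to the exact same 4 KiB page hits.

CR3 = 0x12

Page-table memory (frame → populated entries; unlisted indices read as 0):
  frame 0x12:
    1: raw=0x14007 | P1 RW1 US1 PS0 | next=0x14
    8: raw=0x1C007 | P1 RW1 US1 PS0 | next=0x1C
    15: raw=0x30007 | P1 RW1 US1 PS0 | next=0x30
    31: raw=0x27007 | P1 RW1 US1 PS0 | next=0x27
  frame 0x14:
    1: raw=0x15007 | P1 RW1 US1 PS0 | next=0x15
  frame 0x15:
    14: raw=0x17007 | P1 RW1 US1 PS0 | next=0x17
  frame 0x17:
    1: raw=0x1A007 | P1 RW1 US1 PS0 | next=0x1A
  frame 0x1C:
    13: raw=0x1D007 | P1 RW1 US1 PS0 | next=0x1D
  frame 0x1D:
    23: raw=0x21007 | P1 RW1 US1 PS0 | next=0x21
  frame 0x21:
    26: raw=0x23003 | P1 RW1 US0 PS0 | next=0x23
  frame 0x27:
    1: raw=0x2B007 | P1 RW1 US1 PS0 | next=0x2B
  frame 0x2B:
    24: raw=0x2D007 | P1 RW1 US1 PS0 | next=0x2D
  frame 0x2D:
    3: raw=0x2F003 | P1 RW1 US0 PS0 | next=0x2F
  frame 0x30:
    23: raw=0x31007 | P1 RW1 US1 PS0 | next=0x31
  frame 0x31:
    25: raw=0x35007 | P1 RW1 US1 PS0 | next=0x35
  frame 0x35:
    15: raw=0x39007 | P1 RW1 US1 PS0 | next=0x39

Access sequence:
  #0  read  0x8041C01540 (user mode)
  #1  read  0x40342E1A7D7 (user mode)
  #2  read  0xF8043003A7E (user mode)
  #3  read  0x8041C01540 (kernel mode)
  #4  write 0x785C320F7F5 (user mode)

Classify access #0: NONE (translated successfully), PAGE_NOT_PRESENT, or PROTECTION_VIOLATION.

Trace:
#0 VA=0x8041C01540 (r,user):
  [0] read 0x12 idx=1: raw=0x14007 flags P=1 W=1 U=1 S=0
  [1] read 0x14 idx=1: raw=0x15007 flags P=1 W=1 U=1 S=0
  [2] read 0x15 idx=14: raw=0x17007 flags P=1 W=1 U=1 S=0
  [3] read 0x17 idx=1: raw=0x1A007 flags P=1 W=1 U=1 S=0
  ⇒ phys 0x1A540  [4 reads]
#1 VA=0x40342E1A7D7 (r,user):
  [0] read 0x12 idx=8: raw=0x1C007 flags P=1 W=1 U=1 S=0
  [1] read 0x1C idx=13: raw=0x1D007 flags P=1 W=1 U=1 S=0
  [2] read 0x1D idx=23: raw=0x21007 flags P=1 W=1 U=1 S=0
  [3] read 0x21 idx=26: raw=0x23003 flags P=1 W=1 U=0 S=0
  → PROTECTION_VIOLATION  (4 entries read)
#2 VA=0xF8043003A7E (r,user):
  [0] read 0x12 idx=31: raw=0x27007 flags P=1 W=1 U=1 S=0
  [1] read 0x27 idx=1: raw=0x2B007 flags P=1 W=1 U=1 S=0
  [2] read 0x2B idx=24: raw=0x2D007 flags P=1 W=1 U=1 S=0
  [3] read 0x2D idx=3: raw=0x2F003 flags P=1 W=1 U=0 S=0
  → PROTECTION_VIOLATION  (4 entries read)
#3 VA=0x8041C01540 (r,kernel):
  TLB hit vpn=0x8041C01 → PA=0x1A540
#4 VA=0x785C320F7F5 (w,user):
  [0] read 0x12 idx=15: raw=0x30007 flags P=1 W=1 U=1 S=0
  [1] read 0x30 idx=23: raw=0x31007 flags P=1 W=1 U=1 S=0
  [2] read 0x31 idx=25: raw=0x35007 flags P=1 W=1 U=1 S=0
  [3] read 0x35 idx=15: raw=0x39007 flags P=1 W=1 U=1 S=0
  ⇒ phys 0x397F5  [4 reads]

Access #0 fault: NONE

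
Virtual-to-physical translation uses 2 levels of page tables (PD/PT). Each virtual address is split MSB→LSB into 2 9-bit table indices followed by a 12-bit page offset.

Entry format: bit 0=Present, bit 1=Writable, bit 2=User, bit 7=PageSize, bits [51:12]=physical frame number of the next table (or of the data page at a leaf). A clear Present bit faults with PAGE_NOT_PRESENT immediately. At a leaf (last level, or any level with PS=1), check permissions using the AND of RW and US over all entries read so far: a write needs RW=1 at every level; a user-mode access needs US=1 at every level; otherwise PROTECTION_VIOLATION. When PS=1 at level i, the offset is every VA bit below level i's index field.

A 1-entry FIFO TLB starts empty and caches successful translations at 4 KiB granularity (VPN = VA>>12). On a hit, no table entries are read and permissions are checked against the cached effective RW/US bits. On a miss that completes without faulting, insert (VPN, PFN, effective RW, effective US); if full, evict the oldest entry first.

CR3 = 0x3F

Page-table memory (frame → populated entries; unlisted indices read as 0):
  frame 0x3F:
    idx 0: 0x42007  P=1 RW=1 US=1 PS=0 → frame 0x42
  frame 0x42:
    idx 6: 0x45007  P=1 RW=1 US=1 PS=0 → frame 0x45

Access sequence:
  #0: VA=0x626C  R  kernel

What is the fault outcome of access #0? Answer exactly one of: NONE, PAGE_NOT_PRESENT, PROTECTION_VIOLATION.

Trace:
#0 VA=0x626C (r,kernel):
  L0 @0x3F[0] → 0x42007  P=1,RW=1,US=1,PS=0
  L1 @0x42[6] → 0x45007  P=1,RW=1,US=1,PS=0
  ⇒ phys 0x4526C  [2 reads]

Access #0 fault: NONE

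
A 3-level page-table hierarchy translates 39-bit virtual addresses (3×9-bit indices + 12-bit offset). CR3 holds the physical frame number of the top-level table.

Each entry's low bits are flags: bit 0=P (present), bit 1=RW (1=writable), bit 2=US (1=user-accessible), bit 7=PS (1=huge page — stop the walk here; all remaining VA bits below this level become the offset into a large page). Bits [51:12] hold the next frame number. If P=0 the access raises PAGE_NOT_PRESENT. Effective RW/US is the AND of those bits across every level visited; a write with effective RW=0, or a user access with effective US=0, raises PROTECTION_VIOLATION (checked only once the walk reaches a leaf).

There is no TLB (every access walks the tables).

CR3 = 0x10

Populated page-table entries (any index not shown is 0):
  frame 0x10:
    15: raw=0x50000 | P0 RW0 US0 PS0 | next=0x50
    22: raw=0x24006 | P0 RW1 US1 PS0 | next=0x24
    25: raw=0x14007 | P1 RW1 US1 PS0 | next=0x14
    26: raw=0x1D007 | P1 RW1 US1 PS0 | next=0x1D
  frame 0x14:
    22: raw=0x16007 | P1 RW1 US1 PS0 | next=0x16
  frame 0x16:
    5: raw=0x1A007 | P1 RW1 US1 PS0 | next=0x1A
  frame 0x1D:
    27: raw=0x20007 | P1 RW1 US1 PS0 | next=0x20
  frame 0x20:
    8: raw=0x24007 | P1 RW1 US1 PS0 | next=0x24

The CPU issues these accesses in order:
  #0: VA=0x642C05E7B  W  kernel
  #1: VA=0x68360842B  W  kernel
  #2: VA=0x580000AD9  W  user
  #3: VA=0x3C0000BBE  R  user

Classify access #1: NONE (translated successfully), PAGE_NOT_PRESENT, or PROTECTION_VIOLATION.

Per-access translation:
#0 VA=0x642C05E7B (w,kernel):
  lvl0: tbl 0x10, slot 25 ⇒ 0x14007 (P1/RW1/US1/PS0)
  lvl1: tbl 0x14, slot 22 ⇒ 0x16007 (P1/RW1/US1/PS0)
  lvl2: tbl 0x16, slot 5 ⇒ 0x1A007 (P1/RW1/US1/PS0)
  → PA=0x1AE7B  (3 entries read)
#1 VA=0x68360842B (w,kernel):
  lvl0: tbl 0x10, slot 26 ⇒ 0x1D007 (P1/RW1/US1/PS0)
  lvl1: tbl 0x1D, slot 27 ⇒ 0x20007 (P1/RW1/US1/PS0)
  lvl2: tbl 0x20, slot 8 ⇒ 0x24007 (P1/RW1/US1/PS0)
  → PA=0x2442B  (3 entries read)
#2 VA=0x580000AD9 (w,user):
  lvl0: tbl 0x10, slot 22 ⇒ 0x24006 (P0/RW1/US1/PS0)
  ⇒ fault: PAGE_NOT_PRESENT  — 1 lookups
#3 VA=0x3C0000BBE (r,user):
  lvl0: tbl 0x10, slot 15 ⇒ 0x50000 (P0/RW0/US0/PS0)
  ⇒ fault: PAGE_NOT_PRESENT  — 1 lookups

Access #1 fault: NONE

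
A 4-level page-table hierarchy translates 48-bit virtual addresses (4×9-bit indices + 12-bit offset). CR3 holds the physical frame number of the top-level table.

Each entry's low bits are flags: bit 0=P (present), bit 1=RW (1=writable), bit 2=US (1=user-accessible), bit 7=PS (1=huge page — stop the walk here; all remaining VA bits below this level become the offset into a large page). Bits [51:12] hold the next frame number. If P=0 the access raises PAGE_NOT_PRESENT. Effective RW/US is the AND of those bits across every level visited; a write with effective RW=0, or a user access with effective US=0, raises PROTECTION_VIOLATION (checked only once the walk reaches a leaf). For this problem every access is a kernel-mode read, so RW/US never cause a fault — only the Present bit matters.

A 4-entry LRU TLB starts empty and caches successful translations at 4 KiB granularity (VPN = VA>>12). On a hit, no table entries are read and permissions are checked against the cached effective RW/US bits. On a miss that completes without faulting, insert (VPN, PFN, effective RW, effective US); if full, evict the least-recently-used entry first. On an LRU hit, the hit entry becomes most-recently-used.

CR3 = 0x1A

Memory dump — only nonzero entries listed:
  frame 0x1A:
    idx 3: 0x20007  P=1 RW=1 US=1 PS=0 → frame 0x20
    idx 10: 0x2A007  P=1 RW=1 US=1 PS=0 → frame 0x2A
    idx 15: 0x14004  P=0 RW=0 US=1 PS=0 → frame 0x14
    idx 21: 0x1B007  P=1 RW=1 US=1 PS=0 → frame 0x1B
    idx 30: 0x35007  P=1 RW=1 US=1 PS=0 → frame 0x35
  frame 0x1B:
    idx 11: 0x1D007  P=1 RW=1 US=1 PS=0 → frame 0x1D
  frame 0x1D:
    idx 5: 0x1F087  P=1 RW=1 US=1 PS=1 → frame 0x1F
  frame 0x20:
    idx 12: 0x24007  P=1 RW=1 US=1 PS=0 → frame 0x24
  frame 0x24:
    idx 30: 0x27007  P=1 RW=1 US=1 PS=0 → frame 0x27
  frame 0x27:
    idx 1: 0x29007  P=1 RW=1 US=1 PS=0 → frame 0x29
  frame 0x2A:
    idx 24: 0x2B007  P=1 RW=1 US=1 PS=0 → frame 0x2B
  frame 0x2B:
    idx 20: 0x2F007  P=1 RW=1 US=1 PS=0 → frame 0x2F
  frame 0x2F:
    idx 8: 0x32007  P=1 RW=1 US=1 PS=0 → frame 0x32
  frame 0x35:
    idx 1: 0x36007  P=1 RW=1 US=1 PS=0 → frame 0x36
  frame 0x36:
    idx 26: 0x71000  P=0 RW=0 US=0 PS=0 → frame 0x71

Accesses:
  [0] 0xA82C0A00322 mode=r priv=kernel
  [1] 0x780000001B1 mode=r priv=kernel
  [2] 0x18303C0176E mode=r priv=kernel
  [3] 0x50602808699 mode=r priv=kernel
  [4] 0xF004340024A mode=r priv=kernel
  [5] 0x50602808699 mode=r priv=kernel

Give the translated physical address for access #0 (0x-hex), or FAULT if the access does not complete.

Per-access translation:
#0 VA=0xA82C0A00322 (r,kernel):
  lvl0: tbl 0x1A, slot 21 ⇒ 0x1B007 (P1/RW1/US1/PS0)
  lvl1: tbl 0x1B, slot 11 ⇒ 0x1D007 (P1/RW1/US1/PS0)
  lvl2: tbl 0x1D, slot 5 ⇒ 0x1F087 (P1/RW1/US1/PS1)
  ✓ 0x1F322 (huge @L2)  — 3 lookups
#1 VA=0x780000001B1 (r,kernel):
  lvl0: tbl 0x1A, slot 15 ⇒ 0x14004 (P0/RW0/US1/PS0)
  ⇒ fault: PAGE_NOT_PRESENT  — 1 lookups
#2 VA=0x18303C0176E (r,kernel):
  lvl0: tbl 0x1A, slot 3 ⇒ 0x20007 (P1/RW1/US1/PS0)
  lvl1: tbl 0x20, slot 12 ⇒ 0x24007 (P1/RW1/US1/PS0)
  lvl2: tbl 0x24, slot 30 ⇒ 0x27007 (P1/RW1/US1/PS0)
  lvl3: tbl 0x27, slot 1 ⇒ 0x29007 (P1/RW1/US1/PS0)
  ✓ 0x2976E  — 4 lookups
#3 VA=0x50602808699 (r,kernel):
  lvl0: tbl 0x1A, slot 10 ⇒ 0x2A007 (P1/RW1/US1/PS0)
  lvl1: tbl 0x2A, slot 24 ⇒ 0x2B007 (P1/RW1/US1/PS0)
  lvl2: tbl 0x2B, slot 20 ⇒ 0x2F007 (P1/RW1/US1/PS0)
  lvl3: tbl 0x2F, slot 8 ⇒ 0x32007 (P1/RW1/US1/PS0)
  ✓ 0x32699  — 4 lookups
#4 VA=0xF004340024A (r,kernel):
  lvl0: tbl 0x1A, slot 30 ⇒ 0x35007 (P1/RW1/US1/PS0)
  lvl1: tbl 0x35, slot 1 ⇒ 0x36007 (P1/RW1/US1/PS0)
  lvl2: tbl 0x36, slot 26 ⇒ 0x71000 (P0/RW0/US0/PS0)
  ⇒ fault: PAGE_NOT_PRESENT  — 3 lookups
#5 VA=0x50602808699 (r,kernel):
  TLB hit vpn=0x50602808 → PA=0x32699

Access #0 PA: 0x1F322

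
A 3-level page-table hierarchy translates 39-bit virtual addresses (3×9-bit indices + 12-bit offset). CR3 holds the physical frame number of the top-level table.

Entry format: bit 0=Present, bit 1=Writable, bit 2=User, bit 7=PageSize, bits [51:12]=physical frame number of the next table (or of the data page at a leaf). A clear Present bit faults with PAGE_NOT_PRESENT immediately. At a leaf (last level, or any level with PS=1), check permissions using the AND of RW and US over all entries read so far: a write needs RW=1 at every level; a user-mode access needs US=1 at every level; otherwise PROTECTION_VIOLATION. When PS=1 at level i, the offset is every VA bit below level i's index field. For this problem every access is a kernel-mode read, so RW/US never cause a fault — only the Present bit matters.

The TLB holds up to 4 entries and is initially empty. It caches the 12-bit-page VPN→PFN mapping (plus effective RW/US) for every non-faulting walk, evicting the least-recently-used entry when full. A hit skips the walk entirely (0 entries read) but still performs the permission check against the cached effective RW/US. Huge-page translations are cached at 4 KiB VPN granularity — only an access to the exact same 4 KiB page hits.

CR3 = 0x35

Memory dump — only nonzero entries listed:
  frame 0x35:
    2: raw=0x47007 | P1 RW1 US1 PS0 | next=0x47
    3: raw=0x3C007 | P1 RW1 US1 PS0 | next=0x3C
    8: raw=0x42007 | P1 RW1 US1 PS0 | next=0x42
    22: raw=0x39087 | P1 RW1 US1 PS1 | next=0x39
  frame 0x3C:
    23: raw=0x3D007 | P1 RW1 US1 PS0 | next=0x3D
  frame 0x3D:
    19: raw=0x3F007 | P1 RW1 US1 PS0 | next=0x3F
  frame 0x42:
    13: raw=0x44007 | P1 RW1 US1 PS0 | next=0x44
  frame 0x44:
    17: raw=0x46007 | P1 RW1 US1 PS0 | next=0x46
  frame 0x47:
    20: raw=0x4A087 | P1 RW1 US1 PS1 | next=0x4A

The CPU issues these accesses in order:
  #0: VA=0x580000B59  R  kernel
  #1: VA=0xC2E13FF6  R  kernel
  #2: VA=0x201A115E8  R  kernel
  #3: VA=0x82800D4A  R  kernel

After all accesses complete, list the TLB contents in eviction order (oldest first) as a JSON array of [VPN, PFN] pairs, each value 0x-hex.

Walk each access:
#0 VA=0x580000B59 (r,kernel):
  L0 @0x35[22] → 0x39087  P=1,RW=1,US=1,PS=1
  → PA=0x39B59 (huge @L0)  (1 entries read)
#1 VA=0xC2E13FF6 (r,kernel):
  L0 @0x35[3] → 0x3C007  P=1,RW=1,US=1,PS=0
  L1 @0x3C[23] → 0x3D007  P=1,RW=1,US=1,PS=0
  L2 @0x3D[19] → 0x3F007  P=1,RW=1,US=1,PS=0
  → PA=0x3FFF6  (3 entries read)
#2 VA=0x201A115E8 (r,kernel):
  L0 @0x35[8] → 0x42007  P=1,RW=1,US=1,PS=0
  L1 @0x42[13] → 0x44007  P=1,RW=1,US=1,PS=0
  L2 @0x44[17] → 0x46007  P=1,RW=1,US=1,PS=0
  → PA=0x465E8  (3 entries read)
#3 VA=0x82800D4A (r,kernel):
  L0 @0x35[2] → 0x47007  P=1,RW=1,US=1,PS=0
  L1 @0x47[20] → 0x4A087  P=1,RW=1,US=1,PS=1
  → PA=0x4AD4A (huge @L1)  (2 entries read)

TLB: [["0x580000", "0x39"], ["0xC2E13", "0x3F"], ["0x201A11", "0x46"], ["0x82800", "0x4A"]]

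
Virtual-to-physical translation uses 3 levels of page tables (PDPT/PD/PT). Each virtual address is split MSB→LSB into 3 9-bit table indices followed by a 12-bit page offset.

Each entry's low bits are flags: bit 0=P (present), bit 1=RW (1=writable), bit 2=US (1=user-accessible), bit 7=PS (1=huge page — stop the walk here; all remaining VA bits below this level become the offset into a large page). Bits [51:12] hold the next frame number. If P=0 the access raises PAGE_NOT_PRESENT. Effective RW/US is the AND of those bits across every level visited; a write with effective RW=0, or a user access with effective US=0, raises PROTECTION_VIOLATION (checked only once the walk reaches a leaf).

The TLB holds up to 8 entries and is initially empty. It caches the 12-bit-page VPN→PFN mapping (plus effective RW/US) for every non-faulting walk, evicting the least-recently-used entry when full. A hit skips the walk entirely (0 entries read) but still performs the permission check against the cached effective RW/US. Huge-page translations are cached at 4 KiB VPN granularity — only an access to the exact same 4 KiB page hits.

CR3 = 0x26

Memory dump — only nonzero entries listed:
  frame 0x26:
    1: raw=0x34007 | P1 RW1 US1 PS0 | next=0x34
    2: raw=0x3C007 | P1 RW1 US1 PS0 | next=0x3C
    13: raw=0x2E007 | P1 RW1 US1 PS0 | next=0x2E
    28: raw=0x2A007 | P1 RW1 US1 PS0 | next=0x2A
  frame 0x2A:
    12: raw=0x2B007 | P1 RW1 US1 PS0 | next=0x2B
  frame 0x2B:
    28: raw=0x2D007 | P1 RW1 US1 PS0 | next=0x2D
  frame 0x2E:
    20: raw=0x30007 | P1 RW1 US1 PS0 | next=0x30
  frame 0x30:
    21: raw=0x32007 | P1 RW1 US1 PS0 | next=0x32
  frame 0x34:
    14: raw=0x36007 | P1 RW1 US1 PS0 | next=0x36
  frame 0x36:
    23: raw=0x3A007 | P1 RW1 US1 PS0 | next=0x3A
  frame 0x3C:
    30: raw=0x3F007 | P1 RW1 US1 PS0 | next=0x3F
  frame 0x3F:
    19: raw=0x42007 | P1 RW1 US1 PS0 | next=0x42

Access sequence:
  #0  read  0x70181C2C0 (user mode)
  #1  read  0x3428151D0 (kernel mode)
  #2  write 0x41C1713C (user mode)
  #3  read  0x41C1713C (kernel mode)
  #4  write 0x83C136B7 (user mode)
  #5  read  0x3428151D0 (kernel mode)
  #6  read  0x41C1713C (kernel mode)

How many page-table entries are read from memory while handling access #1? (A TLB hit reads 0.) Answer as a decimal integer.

Walk each access:
#0 VA=0x70181C2C0 (r,user):
  lvl0: tbl 0x26, slot 28 ⇒ 0x2A007 (P1/RW1/US1/PS0)
  lvl1: tbl 0x2A, slot 12 ⇒ 0x2B007 (P1/RW1/US1/PS0)
  lvl2: tbl 0x2B, slot 28 ⇒ 0x2D007 (P1/RW1/US1/PS0)
  → PA=0x2D2C0  (3 entries read)
#1 VA=0x3428151D0 (r,kernel):
  lvl0: tbl 0x26, slot 13 ⇒ 0x2E007 (P1/RW1/US1/PS0)
  lvl1: tbl 0x2E, slot 20 ⇒ 0x30007 (P1/RW1/US1/PS0)
  lvl2: tbl 0x30, slot 21 ⇒ 0x32007 (P1/RW1/US1/PS0)
  → PA=0x321D0  (3 entries read)
#2 VA=0x41C1713C (w,user):
  lvl0: tbl 0x26, slot 1 ⇒ 0x34007 (P1/RW1/US1/PS0)
  lvl1: tbl 0x34, slot 14 ⇒ 0x36007 (P1/RW1/US1/PS0)
  lvl2: tbl 0x36, slot 23 ⇒ 0x3A007 (P1/RW1/US1/PS0)
  → PA=0x3A13C  (3 entries read)
#3 VA=0x41C1713C (r,kernel):
  TLB hit vpn=0x41C17 → PA=0x3A13C
#4 VA=0x83C136B7 (w,user):
  lvl0: tbl 0x26, slot 2 ⇒ 0x3C007 (P1/RW1/US1/PS0)
  lvl1: tbl 0x3C, slot 30 ⇒ 0x3F007 (P1/RW1/US1/PS0)
  lvl2: tbl 0x3F, slot 19 ⇒ 0x42007 (P1/RW1/US1/PS0)
  → PA=0x426B7  (3 entries read)
#5 VA=0x3428151D0 (r,kernel):
  TLB hit vpn=0x342815 → PA=0x321D0
#6 VA=0x41C1713C (r,kernel):
  TLB hit vpn=0x41C17 → PA=0x3A13C

Entries read for #1: 3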